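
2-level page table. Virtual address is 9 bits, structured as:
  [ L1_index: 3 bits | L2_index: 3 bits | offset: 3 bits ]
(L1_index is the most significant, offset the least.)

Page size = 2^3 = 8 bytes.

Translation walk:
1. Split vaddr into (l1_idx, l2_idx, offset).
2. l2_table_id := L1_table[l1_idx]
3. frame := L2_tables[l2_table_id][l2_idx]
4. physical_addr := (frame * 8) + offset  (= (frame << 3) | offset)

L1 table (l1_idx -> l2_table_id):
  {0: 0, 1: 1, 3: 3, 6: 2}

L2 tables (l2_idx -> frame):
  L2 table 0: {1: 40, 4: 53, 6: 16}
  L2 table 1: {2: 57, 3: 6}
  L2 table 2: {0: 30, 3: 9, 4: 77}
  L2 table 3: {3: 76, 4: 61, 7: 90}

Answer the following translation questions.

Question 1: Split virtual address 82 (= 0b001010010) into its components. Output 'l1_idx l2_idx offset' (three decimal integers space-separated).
vaddr = 82 = 0b001010010
  top 3 bits -> l1_idx = 1
  next 3 bits -> l2_idx = 2
  bottom 3 bits -> offset = 2

Answer: 1 2 2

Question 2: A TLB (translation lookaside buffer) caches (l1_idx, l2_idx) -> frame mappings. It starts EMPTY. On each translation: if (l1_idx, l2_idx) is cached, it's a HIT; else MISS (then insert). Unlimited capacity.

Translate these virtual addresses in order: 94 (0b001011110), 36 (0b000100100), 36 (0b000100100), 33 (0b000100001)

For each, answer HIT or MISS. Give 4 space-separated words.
vaddr=94: (1,3) not in TLB -> MISS, insert
vaddr=36: (0,4) not in TLB -> MISS, insert
vaddr=36: (0,4) in TLB -> HIT
vaddr=33: (0,4) in TLB -> HIT

Answer: MISS MISS HIT HIT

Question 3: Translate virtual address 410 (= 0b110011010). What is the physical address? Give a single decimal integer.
Answer: 74

Derivation:
vaddr = 410 = 0b110011010
Split: l1_idx=6, l2_idx=3, offset=2
L1[6] = 2
L2[2][3] = 9
paddr = 9 * 8 + 2 = 74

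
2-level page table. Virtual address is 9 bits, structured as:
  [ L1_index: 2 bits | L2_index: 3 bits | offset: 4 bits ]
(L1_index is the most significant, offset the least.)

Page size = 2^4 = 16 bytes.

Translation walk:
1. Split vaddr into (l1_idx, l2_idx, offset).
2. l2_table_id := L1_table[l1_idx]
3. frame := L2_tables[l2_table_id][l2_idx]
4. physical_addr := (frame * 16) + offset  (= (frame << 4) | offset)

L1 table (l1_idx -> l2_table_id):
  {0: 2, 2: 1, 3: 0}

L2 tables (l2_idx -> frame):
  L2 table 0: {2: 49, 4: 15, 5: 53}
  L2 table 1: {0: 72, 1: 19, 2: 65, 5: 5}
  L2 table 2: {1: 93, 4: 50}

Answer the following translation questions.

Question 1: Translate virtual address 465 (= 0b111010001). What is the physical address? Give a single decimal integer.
vaddr = 465 = 0b111010001
Split: l1_idx=3, l2_idx=5, offset=1
L1[3] = 0
L2[0][5] = 53
paddr = 53 * 16 + 1 = 849

Answer: 849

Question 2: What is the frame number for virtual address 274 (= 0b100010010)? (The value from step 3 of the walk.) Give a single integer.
vaddr = 274: l1_idx=2, l2_idx=1
L1[2] = 1; L2[1][1] = 19

Answer: 19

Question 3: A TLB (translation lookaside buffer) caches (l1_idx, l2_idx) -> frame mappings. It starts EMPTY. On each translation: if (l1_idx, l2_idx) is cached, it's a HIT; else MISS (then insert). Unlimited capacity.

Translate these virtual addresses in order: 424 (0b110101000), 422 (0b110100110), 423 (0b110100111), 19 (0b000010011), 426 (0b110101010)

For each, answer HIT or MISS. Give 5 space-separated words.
vaddr=424: (3,2) not in TLB -> MISS, insert
vaddr=422: (3,2) in TLB -> HIT
vaddr=423: (3,2) in TLB -> HIT
vaddr=19: (0,1) not in TLB -> MISS, insert
vaddr=426: (3,2) in TLB -> HIT

Answer: MISS HIT HIT MISS HIT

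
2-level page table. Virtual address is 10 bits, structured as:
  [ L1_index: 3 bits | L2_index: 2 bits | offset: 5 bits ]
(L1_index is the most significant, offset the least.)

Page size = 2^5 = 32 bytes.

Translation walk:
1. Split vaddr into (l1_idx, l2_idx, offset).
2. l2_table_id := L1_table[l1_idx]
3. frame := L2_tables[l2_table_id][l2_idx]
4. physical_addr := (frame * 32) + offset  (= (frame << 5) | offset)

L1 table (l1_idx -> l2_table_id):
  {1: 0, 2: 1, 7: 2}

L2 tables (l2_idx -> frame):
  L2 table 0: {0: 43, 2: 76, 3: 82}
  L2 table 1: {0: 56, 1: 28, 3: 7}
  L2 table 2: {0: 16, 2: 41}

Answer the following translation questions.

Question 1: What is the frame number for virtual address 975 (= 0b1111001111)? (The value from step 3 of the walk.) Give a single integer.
vaddr = 975: l1_idx=7, l2_idx=2
L1[7] = 2; L2[2][2] = 41

Answer: 41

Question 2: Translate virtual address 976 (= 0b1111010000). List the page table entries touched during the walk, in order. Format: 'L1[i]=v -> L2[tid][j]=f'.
Answer: L1[7]=2 -> L2[2][2]=41

Derivation:
vaddr = 976 = 0b1111010000
Split: l1_idx=7, l2_idx=2, offset=16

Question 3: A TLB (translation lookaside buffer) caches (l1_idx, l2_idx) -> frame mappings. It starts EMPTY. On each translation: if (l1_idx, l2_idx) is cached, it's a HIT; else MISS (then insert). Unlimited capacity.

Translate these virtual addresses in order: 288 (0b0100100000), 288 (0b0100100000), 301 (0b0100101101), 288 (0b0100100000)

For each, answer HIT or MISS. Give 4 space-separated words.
vaddr=288: (2,1) not in TLB -> MISS, insert
vaddr=288: (2,1) in TLB -> HIT
vaddr=301: (2,1) in TLB -> HIT
vaddr=288: (2,1) in TLB -> HIT

Answer: MISS HIT HIT HIT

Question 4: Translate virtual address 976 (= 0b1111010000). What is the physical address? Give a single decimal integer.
vaddr = 976 = 0b1111010000
Split: l1_idx=7, l2_idx=2, offset=16
L1[7] = 2
L2[2][2] = 41
paddr = 41 * 32 + 16 = 1328

Answer: 1328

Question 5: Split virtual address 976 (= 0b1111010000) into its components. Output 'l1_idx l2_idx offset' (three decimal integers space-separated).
vaddr = 976 = 0b1111010000
  top 3 bits -> l1_idx = 7
  next 2 bits -> l2_idx = 2
  bottom 5 bits -> offset = 16

Answer: 7 2 16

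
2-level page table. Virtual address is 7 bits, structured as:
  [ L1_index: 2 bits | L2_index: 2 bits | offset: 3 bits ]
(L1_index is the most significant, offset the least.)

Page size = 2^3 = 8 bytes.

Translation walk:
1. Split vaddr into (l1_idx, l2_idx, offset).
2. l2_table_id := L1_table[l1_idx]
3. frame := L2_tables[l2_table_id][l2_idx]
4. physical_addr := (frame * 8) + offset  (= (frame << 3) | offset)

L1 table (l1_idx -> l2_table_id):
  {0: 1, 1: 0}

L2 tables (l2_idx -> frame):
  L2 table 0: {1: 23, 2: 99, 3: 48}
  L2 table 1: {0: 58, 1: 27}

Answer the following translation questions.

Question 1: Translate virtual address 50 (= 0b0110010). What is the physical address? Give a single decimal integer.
Answer: 794

Derivation:
vaddr = 50 = 0b0110010
Split: l1_idx=1, l2_idx=2, offset=2
L1[1] = 0
L2[0][2] = 99
paddr = 99 * 8 + 2 = 794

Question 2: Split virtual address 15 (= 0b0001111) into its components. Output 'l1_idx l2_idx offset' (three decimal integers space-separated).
vaddr = 15 = 0b0001111
  top 2 bits -> l1_idx = 0
  next 2 bits -> l2_idx = 1
  bottom 3 bits -> offset = 7

Answer: 0 1 7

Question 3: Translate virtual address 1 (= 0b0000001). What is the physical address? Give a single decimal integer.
Answer: 465

Derivation:
vaddr = 1 = 0b0000001
Split: l1_idx=0, l2_idx=0, offset=1
L1[0] = 1
L2[1][0] = 58
paddr = 58 * 8 + 1 = 465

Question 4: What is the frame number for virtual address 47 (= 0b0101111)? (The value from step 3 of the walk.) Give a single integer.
Answer: 23

Derivation:
vaddr = 47: l1_idx=1, l2_idx=1
L1[1] = 0; L2[0][1] = 23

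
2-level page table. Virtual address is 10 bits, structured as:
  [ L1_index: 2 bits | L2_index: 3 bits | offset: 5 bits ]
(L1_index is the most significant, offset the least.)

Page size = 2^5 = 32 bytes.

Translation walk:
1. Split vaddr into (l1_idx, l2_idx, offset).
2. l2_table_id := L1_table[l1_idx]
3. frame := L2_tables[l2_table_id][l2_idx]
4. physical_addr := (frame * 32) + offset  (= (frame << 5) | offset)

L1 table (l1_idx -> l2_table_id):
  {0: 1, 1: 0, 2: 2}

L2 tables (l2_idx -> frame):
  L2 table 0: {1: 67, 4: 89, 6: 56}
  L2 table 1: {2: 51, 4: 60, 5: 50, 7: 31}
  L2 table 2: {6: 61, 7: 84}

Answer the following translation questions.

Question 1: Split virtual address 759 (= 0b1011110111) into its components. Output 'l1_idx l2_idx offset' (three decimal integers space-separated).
Answer: 2 7 23

Derivation:
vaddr = 759 = 0b1011110111
  top 2 bits -> l1_idx = 2
  next 3 bits -> l2_idx = 7
  bottom 5 bits -> offset = 23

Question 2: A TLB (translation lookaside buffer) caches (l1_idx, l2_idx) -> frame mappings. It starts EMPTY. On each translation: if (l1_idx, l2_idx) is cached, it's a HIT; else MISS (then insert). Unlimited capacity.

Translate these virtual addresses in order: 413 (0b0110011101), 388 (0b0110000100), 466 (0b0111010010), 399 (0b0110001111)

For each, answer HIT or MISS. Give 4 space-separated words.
Answer: MISS HIT MISS HIT

Derivation:
vaddr=413: (1,4) not in TLB -> MISS, insert
vaddr=388: (1,4) in TLB -> HIT
vaddr=466: (1,6) not in TLB -> MISS, insert
vaddr=399: (1,4) in TLB -> HIT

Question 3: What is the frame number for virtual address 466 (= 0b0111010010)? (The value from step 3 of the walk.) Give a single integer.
vaddr = 466: l1_idx=1, l2_idx=6
L1[1] = 0; L2[0][6] = 56

Answer: 56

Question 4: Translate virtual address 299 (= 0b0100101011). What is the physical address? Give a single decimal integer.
vaddr = 299 = 0b0100101011
Split: l1_idx=1, l2_idx=1, offset=11
L1[1] = 0
L2[0][1] = 67
paddr = 67 * 32 + 11 = 2155

Answer: 2155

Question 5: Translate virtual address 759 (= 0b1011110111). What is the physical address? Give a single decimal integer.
Answer: 2711

Derivation:
vaddr = 759 = 0b1011110111
Split: l1_idx=2, l2_idx=7, offset=23
L1[2] = 2
L2[2][7] = 84
paddr = 84 * 32 + 23 = 2711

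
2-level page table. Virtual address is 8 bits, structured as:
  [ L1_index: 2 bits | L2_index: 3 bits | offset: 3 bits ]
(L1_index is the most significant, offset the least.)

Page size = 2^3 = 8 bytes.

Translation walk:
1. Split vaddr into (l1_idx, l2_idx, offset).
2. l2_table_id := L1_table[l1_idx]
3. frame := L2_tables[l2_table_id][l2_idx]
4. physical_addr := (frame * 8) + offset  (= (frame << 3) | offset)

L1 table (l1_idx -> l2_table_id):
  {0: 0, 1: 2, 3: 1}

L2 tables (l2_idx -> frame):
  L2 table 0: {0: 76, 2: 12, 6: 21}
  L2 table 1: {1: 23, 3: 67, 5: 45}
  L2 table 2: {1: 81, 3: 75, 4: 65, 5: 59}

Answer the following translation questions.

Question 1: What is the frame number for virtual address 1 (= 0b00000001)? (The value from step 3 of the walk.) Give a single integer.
vaddr = 1: l1_idx=0, l2_idx=0
L1[0] = 0; L2[0][0] = 76

Answer: 76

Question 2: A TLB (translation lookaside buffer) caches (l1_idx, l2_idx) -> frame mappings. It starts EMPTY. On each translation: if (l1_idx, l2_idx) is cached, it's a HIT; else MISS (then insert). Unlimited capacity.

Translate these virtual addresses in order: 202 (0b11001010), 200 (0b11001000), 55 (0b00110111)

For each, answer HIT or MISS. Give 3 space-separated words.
vaddr=202: (3,1) not in TLB -> MISS, insert
vaddr=200: (3,1) in TLB -> HIT
vaddr=55: (0,6) not in TLB -> MISS, insert

Answer: MISS HIT MISS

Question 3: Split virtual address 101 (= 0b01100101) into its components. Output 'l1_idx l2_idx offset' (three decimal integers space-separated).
Answer: 1 4 5

Derivation:
vaddr = 101 = 0b01100101
  top 2 bits -> l1_idx = 1
  next 3 bits -> l2_idx = 4
  bottom 3 bits -> offset = 5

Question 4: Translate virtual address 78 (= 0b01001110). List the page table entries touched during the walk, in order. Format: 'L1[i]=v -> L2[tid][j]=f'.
Answer: L1[1]=2 -> L2[2][1]=81

Derivation:
vaddr = 78 = 0b01001110
Split: l1_idx=1, l2_idx=1, offset=6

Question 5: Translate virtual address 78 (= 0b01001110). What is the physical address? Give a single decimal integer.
Answer: 654

Derivation:
vaddr = 78 = 0b01001110
Split: l1_idx=1, l2_idx=1, offset=6
L1[1] = 2
L2[2][1] = 81
paddr = 81 * 8 + 6 = 654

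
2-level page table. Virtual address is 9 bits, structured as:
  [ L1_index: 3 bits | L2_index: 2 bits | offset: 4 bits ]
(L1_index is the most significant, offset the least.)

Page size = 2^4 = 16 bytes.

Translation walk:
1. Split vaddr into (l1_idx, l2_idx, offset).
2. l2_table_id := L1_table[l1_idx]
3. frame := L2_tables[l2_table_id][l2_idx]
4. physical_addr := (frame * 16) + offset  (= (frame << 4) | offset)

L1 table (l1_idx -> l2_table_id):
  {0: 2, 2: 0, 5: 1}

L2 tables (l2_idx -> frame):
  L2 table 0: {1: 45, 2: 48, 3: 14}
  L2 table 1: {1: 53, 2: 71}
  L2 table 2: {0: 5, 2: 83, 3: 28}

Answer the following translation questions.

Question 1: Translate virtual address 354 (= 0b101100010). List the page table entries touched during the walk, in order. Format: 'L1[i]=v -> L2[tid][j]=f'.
vaddr = 354 = 0b101100010
Split: l1_idx=5, l2_idx=2, offset=2

Answer: L1[5]=1 -> L2[1][2]=71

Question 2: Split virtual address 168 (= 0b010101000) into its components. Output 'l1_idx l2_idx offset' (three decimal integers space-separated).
vaddr = 168 = 0b010101000
  top 3 bits -> l1_idx = 2
  next 2 bits -> l2_idx = 2
  bottom 4 bits -> offset = 8

Answer: 2 2 8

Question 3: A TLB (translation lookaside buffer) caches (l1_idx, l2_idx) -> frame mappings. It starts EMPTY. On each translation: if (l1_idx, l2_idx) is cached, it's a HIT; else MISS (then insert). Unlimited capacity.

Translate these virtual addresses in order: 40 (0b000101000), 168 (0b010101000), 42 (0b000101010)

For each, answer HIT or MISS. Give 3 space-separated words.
Answer: MISS MISS HIT

Derivation:
vaddr=40: (0,2) not in TLB -> MISS, insert
vaddr=168: (2,2) not in TLB -> MISS, insert
vaddr=42: (0,2) in TLB -> HIT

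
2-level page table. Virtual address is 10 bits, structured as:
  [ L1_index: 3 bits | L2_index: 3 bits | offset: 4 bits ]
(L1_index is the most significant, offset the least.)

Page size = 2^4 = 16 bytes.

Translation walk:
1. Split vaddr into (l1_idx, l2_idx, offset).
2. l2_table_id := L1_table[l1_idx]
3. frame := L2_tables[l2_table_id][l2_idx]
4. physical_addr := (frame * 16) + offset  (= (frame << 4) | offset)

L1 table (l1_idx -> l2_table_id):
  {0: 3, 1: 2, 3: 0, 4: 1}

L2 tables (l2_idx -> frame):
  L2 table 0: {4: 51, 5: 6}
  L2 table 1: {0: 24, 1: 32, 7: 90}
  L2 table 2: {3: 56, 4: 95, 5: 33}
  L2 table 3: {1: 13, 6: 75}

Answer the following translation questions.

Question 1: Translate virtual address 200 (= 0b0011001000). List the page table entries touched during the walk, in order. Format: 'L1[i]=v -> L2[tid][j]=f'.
Answer: L1[1]=2 -> L2[2][4]=95

Derivation:
vaddr = 200 = 0b0011001000
Split: l1_idx=1, l2_idx=4, offset=8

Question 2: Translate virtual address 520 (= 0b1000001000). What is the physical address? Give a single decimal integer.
vaddr = 520 = 0b1000001000
Split: l1_idx=4, l2_idx=0, offset=8
L1[4] = 1
L2[1][0] = 24
paddr = 24 * 16 + 8 = 392

Answer: 392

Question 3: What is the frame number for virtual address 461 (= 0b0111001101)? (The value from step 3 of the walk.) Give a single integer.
Answer: 51

Derivation:
vaddr = 461: l1_idx=3, l2_idx=4
L1[3] = 0; L2[0][4] = 51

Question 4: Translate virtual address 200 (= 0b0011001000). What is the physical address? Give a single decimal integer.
vaddr = 200 = 0b0011001000
Split: l1_idx=1, l2_idx=4, offset=8
L1[1] = 2
L2[2][4] = 95
paddr = 95 * 16 + 8 = 1528

Answer: 1528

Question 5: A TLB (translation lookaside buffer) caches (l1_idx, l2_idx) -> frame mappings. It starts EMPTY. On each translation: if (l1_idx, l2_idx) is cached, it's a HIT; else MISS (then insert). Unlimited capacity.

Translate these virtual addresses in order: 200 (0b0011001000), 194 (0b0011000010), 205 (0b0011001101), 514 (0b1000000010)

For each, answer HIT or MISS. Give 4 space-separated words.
vaddr=200: (1,4) not in TLB -> MISS, insert
vaddr=194: (1,4) in TLB -> HIT
vaddr=205: (1,4) in TLB -> HIT
vaddr=514: (4,0) not in TLB -> MISS, insert

Answer: MISS HIT HIT MISS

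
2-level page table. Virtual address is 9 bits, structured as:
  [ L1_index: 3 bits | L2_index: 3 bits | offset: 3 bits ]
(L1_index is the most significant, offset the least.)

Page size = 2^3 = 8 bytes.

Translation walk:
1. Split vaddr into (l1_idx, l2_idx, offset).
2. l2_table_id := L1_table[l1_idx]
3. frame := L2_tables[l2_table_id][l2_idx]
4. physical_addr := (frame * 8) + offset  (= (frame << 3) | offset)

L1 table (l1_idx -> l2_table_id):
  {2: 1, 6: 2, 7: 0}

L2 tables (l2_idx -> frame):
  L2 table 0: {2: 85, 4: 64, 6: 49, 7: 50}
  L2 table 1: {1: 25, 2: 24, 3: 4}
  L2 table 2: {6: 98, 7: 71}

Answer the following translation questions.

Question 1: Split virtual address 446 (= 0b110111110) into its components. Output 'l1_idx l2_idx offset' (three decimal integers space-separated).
Answer: 6 7 6

Derivation:
vaddr = 446 = 0b110111110
  top 3 bits -> l1_idx = 6
  next 3 bits -> l2_idx = 7
  bottom 3 bits -> offset = 6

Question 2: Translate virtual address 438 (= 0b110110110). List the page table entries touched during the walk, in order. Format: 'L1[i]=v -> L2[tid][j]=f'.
Answer: L1[6]=2 -> L2[2][6]=98

Derivation:
vaddr = 438 = 0b110110110
Split: l1_idx=6, l2_idx=6, offset=6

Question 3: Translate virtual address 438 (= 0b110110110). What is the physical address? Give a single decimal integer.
Answer: 790

Derivation:
vaddr = 438 = 0b110110110
Split: l1_idx=6, l2_idx=6, offset=6
L1[6] = 2
L2[2][6] = 98
paddr = 98 * 8 + 6 = 790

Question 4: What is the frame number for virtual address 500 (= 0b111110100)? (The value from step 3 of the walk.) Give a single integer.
Answer: 49

Derivation:
vaddr = 500: l1_idx=7, l2_idx=6
L1[7] = 0; L2[0][6] = 49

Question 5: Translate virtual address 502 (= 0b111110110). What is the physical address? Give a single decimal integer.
Answer: 398

Derivation:
vaddr = 502 = 0b111110110
Split: l1_idx=7, l2_idx=6, offset=6
L1[7] = 0
L2[0][6] = 49
paddr = 49 * 8 + 6 = 398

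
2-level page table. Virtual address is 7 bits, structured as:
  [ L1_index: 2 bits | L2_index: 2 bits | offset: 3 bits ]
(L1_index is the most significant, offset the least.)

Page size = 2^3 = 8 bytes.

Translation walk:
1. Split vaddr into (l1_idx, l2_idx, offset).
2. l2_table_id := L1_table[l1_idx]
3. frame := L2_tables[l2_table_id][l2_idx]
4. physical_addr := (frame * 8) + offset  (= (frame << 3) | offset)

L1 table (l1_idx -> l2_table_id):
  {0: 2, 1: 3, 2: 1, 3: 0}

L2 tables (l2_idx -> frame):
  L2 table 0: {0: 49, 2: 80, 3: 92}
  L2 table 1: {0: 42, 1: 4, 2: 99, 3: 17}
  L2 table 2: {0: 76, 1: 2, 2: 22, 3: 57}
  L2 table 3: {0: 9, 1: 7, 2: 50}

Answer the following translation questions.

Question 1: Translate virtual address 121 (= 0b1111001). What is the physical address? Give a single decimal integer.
Answer: 737

Derivation:
vaddr = 121 = 0b1111001
Split: l1_idx=3, l2_idx=3, offset=1
L1[3] = 0
L2[0][3] = 92
paddr = 92 * 8 + 1 = 737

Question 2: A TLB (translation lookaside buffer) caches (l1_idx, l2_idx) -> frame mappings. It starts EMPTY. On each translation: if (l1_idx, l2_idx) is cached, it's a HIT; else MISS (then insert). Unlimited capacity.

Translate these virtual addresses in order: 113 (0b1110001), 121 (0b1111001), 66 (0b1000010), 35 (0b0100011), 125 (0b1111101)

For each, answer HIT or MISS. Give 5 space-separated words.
Answer: MISS MISS MISS MISS HIT

Derivation:
vaddr=113: (3,2) not in TLB -> MISS, insert
vaddr=121: (3,3) not in TLB -> MISS, insert
vaddr=66: (2,0) not in TLB -> MISS, insert
vaddr=35: (1,0) not in TLB -> MISS, insert
vaddr=125: (3,3) in TLB -> HIT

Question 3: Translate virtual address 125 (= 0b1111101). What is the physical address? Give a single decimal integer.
vaddr = 125 = 0b1111101
Split: l1_idx=3, l2_idx=3, offset=5
L1[3] = 0
L2[0][3] = 92
paddr = 92 * 8 + 5 = 741

Answer: 741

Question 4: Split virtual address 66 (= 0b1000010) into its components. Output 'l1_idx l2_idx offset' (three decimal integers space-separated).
vaddr = 66 = 0b1000010
  top 2 bits -> l1_idx = 2
  next 2 bits -> l2_idx = 0
  bottom 3 bits -> offset = 2

Answer: 2 0 2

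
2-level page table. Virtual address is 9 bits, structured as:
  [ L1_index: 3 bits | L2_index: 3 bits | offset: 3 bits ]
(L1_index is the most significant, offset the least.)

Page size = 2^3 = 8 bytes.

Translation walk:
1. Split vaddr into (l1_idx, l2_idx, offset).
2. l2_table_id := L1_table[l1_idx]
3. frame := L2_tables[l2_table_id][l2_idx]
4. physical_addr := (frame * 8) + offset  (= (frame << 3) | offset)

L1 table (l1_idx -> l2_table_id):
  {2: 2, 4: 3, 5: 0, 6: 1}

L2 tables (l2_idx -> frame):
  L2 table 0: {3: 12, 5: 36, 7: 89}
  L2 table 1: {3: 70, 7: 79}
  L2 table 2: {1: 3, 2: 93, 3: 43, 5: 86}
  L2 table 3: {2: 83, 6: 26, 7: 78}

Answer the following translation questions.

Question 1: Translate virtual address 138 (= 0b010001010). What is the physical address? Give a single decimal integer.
vaddr = 138 = 0b010001010
Split: l1_idx=2, l2_idx=1, offset=2
L1[2] = 2
L2[2][1] = 3
paddr = 3 * 8 + 2 = 26

Answer: 26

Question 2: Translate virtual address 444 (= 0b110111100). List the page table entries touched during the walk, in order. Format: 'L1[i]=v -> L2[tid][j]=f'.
vaddr = 444 = 0b110111100
Split: l1_idx=6, l2_idx=7, offset=4

Answer: L1[6]=1 -> L2[1][7]=79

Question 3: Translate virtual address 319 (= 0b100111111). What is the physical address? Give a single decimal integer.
vaddr = 319 = 0b100111111
Split: l1_idx=4, l2_idx=7, offset=7
L1[4] = 3
L2[3][7] = 78
paddr = 78 * 8 + 7 = 631

Answer: 631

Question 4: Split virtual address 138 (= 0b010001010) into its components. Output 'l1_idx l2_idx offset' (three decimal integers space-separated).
vaddr = 138 = 0b010001010
  top 3 bits -> l1_idx = 2
  next 3 bits -> l2_idx = 1
  bottom 3 bits -> offset = 2

Answer: 2 1 2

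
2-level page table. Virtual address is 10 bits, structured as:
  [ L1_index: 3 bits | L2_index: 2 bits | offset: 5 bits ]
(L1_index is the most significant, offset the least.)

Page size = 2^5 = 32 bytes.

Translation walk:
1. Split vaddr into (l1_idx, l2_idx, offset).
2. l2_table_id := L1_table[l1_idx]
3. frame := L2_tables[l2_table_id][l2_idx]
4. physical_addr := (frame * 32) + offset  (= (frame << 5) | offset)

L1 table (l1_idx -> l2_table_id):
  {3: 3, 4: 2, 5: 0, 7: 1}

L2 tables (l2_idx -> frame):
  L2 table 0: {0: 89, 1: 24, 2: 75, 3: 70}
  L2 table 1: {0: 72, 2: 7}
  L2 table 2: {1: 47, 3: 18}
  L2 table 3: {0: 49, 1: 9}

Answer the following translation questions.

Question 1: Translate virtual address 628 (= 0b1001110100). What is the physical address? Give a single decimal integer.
vaddr = 628 = 0b1001110100
Split: l1_idx=4, l2_idx=3, offset=20
L1[4] = 2
L2[2][3] = 18
paddr = 18 * 32 + 20 = 596

Answer: 596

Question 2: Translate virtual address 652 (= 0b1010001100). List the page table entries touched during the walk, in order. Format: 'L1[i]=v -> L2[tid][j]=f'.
vaddr = 652 = 0b1010001100
Split: l1_idx=5, l2_idx=0, offset=12

Answer: L1[5]=0 -> L2[0][0]=89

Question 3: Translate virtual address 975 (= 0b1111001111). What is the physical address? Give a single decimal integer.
Answer: 239

Derivation:
vaddr = 975 = 0b1111001111
Split: l1_idx=7, l2_idx=2, offset=15
L1[7] = 1
L2[1][2] = 7
paddr = 7 * 32 + 15 = 239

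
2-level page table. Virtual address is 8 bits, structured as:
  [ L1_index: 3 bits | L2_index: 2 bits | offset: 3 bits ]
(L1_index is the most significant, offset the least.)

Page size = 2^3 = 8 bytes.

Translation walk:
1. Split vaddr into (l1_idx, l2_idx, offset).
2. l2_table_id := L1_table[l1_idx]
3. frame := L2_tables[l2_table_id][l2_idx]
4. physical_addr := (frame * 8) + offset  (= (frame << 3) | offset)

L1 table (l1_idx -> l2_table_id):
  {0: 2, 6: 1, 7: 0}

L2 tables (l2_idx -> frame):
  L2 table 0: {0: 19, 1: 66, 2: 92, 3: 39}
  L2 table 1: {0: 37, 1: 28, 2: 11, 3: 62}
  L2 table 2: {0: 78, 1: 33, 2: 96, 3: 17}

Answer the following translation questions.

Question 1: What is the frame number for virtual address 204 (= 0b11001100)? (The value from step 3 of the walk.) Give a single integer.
vaddr = 204: l1_idx=6, l2_idx=1
L1[6] = 1; L2[1][1] = 28

Answer: 28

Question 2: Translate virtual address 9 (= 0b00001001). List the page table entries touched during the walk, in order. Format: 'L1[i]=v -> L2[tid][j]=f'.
vaddr = 9 = 0b00001001
Split: l1_idx=0, l2_idx=1, offset=1

Answer: L1[0]=2 -> L2[2][1]=33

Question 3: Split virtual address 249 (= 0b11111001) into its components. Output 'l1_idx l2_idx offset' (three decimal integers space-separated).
vaddr = 249 = 0b11111001
  top 3 bits -> l1_idx = 7
  next 2 bits -> l2_idx = 3
  bottom 3 bits -> offset = 1

Answer: 7 3 1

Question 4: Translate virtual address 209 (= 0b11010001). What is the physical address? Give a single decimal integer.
Answer: 89

Derivation:
vaddr = 209 = 0b11010001
Split: l1_idx=6, l2_idx=2, offset=1
L1[6] = 1
L2[1][2] = 11
paddr = 11 * 8 + 1 = 89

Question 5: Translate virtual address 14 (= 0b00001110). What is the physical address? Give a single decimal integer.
vaddr = 14 = 0b00001110
Split: l1_idx=0, l2_idx=1, offset=6
L1[0] = 2
L2[2][1] = 33
paddr = 33 * 8 + 6 = 270

Answer: 270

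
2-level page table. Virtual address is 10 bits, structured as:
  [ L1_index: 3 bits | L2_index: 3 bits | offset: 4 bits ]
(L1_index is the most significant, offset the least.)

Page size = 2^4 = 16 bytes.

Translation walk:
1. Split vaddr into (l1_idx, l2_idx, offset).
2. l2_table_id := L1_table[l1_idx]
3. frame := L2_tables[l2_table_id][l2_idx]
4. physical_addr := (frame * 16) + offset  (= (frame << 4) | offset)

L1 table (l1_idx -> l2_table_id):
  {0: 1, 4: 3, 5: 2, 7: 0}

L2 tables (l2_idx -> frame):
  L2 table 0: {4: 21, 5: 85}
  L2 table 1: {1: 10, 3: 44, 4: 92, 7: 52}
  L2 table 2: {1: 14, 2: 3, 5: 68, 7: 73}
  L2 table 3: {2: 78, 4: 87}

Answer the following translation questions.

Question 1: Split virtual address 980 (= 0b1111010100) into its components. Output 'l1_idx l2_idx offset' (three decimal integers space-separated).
Answer: 7 5 4

Derivation:
vaddr = 980 = 0b1111010100
  top 3 bits -> l1_idx = 7
  next 3 bits -> l2_idx = 5
  bottom 4 bits -> offset = 4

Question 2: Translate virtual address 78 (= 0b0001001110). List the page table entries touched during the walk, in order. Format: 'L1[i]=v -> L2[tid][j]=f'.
Answer: L1[0]=1 -> L2[1][4]=92

Derivation:
vaddr = 78 = 0b0001001110
Split: l1_idx=0, l2_idx=4, offset=14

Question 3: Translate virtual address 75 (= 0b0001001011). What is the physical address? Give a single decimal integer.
vaddr = 75 = 0b0001001011
Split: l1_idx=0, l2_idx=4, offset=11
L1[0] = 1
L2[1][4] = 92
paddr = 92 * 16 + 11 = 1483

Answer: 1483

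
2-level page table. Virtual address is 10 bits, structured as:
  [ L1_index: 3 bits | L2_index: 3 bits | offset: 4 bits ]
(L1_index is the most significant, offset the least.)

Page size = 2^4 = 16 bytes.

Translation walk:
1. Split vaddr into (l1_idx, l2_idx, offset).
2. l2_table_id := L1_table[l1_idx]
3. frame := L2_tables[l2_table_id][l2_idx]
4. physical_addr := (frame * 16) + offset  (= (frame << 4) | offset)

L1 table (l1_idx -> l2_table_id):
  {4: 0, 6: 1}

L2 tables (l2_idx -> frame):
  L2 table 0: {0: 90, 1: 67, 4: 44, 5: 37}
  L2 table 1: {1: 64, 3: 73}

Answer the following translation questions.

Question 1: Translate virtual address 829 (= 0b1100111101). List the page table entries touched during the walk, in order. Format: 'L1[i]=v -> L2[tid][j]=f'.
Answer: L1[6]=1 -> L2[1][3]=73

Derivation:
vaddr = 829 = 0b1100111101
Split: l1_idx=6, l2_idx=3, offset=13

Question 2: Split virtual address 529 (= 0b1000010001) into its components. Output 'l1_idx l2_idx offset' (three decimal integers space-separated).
vaddr = 529 = 0b1000010001
  top 3 bits -> l1_idx = 4
  next 3 bits -> l2_idx = 1
  bottom 4 bits -> offset = 1

Answer: 4 1 1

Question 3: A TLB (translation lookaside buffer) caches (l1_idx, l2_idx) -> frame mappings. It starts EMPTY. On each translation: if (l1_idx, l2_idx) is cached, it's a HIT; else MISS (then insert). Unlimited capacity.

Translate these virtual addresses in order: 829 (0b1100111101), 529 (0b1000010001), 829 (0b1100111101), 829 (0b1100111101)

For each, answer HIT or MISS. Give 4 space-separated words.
Answer: MISS MISS HIT HIT

Derivation:
vaddr=829: (6,3) not in TLB -> MISS, insert
vaddr=529: (4,1) not in TLB -> MISS, insert
vaddr=829: (6,3) in TLB -> HIT
vaddr=829: (6,3) in TLB -> HIT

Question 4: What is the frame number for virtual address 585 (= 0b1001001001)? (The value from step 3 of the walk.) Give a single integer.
Answer: 44

Derivation:
vaddr = 585: l1_idx=4, l2_idx=4
L1[4] = 0; L2[0][4] = 44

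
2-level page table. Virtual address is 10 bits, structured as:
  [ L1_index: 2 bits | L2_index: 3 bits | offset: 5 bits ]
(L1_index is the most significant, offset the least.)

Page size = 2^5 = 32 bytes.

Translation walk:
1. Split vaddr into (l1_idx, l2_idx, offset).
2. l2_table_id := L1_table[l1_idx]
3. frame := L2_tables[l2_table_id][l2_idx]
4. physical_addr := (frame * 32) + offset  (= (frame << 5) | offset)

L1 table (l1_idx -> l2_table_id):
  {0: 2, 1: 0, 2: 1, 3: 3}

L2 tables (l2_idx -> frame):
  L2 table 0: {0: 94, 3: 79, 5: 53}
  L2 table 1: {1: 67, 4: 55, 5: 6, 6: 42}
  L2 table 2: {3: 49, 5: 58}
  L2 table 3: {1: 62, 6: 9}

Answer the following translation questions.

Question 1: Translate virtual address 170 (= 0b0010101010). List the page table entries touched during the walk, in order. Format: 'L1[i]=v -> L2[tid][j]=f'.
vaddr = 170 = 0b0010101010
Split: l1_idx=0, l2_idx=5, offset=10

Answer: L1[0]=2 -> L2[2][5]=58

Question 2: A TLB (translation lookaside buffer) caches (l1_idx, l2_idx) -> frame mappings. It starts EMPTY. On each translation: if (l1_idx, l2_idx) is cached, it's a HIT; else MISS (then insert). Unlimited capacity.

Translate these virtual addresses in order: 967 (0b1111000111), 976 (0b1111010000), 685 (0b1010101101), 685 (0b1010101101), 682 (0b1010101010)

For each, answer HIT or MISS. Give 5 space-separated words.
vaddr=967: (3,6) not in TLB -> MISS, insert
vaddr=976: (3,6) in TLB -> HIT
vaddr=685: (2,5) not in TLB -> MISS, insert
vaddr=685: (2,5) in TLB -> HIT
vaddr=682: (2,5) in TLB -> HIT

Answer: MISS HIT MISS HIT HIT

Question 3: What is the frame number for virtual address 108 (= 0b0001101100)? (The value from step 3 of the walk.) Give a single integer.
Answer: 49

Derivation:
vaddr = 108: l1_idx=0, l2_idx=3
L1[0] = 2; L2[2][3] = 49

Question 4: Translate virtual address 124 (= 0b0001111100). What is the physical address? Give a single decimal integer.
vaddr = 124 = 0b0001111100
Split: l1_idx=0, l2_idx=3, offset=28
L1[0] = 2
L2[2][3] = 49
paddr = 49 * 32 + 28 = 1596

Answer: 1596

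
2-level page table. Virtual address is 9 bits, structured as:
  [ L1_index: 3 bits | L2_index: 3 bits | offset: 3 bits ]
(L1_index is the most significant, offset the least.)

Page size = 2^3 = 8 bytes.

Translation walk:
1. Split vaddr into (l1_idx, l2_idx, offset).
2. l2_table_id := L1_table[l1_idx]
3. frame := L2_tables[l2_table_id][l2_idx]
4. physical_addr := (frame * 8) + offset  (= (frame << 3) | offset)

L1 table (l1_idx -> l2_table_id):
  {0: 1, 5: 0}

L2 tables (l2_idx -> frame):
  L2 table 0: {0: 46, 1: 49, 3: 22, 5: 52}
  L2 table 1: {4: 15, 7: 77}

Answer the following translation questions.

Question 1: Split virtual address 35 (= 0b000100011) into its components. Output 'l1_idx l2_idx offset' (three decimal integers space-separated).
Answer: 0 4 3

Derivation:
vaddr = 35 = 0b000100011
  top 3 bits -> l1_idx = 0
  next 3 bits -> l2_idx = 4
  bottom 3 bits -> offset = 3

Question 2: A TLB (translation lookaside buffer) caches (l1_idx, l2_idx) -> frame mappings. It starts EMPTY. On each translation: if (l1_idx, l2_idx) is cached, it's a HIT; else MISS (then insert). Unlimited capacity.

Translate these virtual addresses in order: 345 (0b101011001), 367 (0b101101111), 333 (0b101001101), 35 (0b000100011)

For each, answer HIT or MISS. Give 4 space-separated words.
Answer: MISS MISS MISS MISS

Derivation:
vaddr=345: (5,3) not in TLB -> MISS, insert
vaddr=367: (5,5) not in TLB -> MISS, insert
vaddr=333: (5,1) not in TLB -> MISS, insert
vaddr=35: (0,4) not in TLB -> MISS, insert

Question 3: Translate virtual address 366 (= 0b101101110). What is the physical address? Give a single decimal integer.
vaddr = 366 = 0b101101110
Split: l1_idx=5, l2_idx=5, offset=6
L1[5] = 0
L2[0][5] = 52
paddr = 52 * 8 + 6 = 422

Answer: 422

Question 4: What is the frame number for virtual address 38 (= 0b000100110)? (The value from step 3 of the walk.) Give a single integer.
Answer: 15

Derivation:
vaddr = 38: l1_idx=0, l2_idx=4
L1[0] = 1; L2[1][4] = 15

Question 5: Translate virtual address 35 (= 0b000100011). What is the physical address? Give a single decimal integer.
vaddr = 35 = 0b000100011
Split: l1_idx=0, l2_idx=4, offset=3
L1[0] = 1
L2[1][4] = 15
paddr = 15 * 8 + 3 = 123

Answer: 123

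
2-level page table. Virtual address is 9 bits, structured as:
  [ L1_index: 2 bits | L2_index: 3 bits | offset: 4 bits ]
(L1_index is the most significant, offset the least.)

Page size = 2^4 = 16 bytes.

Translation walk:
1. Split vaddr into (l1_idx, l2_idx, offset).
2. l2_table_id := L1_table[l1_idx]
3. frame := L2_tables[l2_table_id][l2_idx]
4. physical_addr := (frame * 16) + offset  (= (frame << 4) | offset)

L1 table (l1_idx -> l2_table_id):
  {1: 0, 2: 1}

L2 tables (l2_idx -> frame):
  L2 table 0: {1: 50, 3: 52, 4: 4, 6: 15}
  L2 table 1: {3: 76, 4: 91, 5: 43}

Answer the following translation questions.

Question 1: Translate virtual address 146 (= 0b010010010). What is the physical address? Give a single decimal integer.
vaddr = 146 = 0b010010010
Split: l1_idx=1, l2_idx=1, offset=2
L1[1] = 0
L2[0][1] = 50
paddr = 50 * 16 + 2 = 802

Answer: 802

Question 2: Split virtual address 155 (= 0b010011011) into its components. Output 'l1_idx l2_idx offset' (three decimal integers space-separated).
Answer: 1 1 11

Derivation:
vaddr = 155 = 0b010011011
  top 2 bits -> l1_idx = 1
  next 3 bits -> l2_idx = 1
  bottom 4 bits -> offset = 11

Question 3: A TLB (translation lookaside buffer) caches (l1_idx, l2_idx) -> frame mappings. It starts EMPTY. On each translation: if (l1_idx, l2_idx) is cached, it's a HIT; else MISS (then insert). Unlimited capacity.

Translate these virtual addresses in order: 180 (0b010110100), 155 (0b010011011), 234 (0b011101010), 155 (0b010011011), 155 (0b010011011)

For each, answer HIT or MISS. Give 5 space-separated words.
vaddr=180: (1,3) not in TLB -> MISS, insert
vaddr=155: (1,1) not in TLB -> MISS, insert
vaddr=234: (1,6) not in TLB -> MISS, insert
vaddr=155: (1,1) in TLB -> HIT
vaddr=155: (1,1) in TLB -> HIT

Answer: MISS MISS MISS HIT HIT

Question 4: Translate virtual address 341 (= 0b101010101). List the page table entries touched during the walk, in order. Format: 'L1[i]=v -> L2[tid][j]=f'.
vaddr = 341 = 0b101010101
Split: l1_idx=2, l2_idx=5, offset=5

Answer: L1[2]=1 -> L2[1][5]=43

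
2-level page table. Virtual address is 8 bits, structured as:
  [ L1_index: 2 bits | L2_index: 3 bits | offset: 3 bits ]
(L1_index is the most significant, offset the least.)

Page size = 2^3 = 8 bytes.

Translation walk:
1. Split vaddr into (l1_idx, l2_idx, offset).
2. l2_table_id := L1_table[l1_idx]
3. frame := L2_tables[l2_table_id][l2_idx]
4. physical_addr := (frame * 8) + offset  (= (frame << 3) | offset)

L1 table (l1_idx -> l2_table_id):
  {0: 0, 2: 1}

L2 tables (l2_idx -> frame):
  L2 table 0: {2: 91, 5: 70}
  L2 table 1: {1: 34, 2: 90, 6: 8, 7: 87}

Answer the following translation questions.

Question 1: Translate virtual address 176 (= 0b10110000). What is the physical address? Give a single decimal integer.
Answer: 64

Derivation:
vaddr = 176 = 0b10110000
Split: l1_idx=2, l2_idx=6, offset=0
L1[2] = 1
L2[1][6] = 8
paddr = 8 * 8 + 0 = 64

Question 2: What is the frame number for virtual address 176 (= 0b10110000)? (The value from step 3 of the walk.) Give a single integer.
Answer: 8

Derivation:
vaddr = 176: l1_idx=2, l2_idx=6
L1[2] = 1; L2[1][6] = 8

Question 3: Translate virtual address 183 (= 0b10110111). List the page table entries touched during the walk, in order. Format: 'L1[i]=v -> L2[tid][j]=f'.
vaddr = 183 = 0b10110111
Split: l1_idx=2, l2_idx=6, offset=7

Answer: L1[2]=1 -> L2[1][6]=8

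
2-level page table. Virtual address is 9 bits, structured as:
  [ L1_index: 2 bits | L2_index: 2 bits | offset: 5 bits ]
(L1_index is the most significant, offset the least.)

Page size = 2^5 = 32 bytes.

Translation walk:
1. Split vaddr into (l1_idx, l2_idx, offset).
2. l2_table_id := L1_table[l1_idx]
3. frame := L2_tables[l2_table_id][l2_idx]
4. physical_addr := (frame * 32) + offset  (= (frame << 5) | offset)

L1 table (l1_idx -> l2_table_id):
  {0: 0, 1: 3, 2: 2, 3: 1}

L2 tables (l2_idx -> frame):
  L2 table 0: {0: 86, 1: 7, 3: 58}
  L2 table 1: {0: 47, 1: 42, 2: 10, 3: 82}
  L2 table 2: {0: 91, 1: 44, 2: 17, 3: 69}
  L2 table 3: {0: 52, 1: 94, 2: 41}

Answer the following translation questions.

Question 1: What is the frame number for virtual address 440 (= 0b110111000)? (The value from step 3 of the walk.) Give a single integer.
Answer: 42

Derivation:
vaddr = 440: l1_idx=3, l2_idx=1
L1[3] = 1; L2[1][1] = 42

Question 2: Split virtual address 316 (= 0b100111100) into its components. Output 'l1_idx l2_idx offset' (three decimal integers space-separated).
vaddr = 316 = 0b100111100
  top 2 bits -> l1_idx = 2
  next 2 bits -> l2_idx = 1
  bottom 5 bits -> offset = 28

Answer: 2 1 28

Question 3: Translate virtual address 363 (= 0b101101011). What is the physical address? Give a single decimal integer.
vaddr = 363 = 0b101101011
Split: l1_idx=2, l2_idx=3, offset=11
L1[2] = 2
L2[2][3] = 69
paddr = 69 * 32 + 11 = 2219

Answer: 2219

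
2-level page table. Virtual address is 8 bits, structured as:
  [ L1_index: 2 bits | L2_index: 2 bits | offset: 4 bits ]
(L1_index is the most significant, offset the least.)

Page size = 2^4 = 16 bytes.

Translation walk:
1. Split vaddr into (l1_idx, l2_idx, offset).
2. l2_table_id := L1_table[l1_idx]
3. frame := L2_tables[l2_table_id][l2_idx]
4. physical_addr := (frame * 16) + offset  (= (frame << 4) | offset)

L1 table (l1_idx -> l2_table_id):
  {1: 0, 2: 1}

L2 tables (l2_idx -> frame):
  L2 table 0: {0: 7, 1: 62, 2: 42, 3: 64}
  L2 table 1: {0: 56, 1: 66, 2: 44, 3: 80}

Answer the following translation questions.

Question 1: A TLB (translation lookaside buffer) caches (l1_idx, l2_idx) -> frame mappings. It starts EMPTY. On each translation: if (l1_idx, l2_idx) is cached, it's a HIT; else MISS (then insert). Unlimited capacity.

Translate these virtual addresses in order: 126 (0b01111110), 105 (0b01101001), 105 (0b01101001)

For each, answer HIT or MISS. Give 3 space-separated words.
vaddr=126: (1,3) not in TLB -> MISS, insert
vaddr=105: (1,2) not in TLB -> MISS, insert
vaddr=105: (1,2) in TLB -> HIT

Answer: MISS MISS HIT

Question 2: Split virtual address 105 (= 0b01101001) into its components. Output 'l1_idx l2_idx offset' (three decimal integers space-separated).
Answer: 1 2 9

Derivation:
vaddr = 105 = 0b01101001
  top 2 bits -> l1_idx = 1
  next 2 bits -> l2_idx = 2
  bottom 4 bits -> offset = 9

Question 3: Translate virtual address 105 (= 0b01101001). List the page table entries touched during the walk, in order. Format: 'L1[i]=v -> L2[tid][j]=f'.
Answer: L1[1]=0 -> L2[0][2]=42

Derivation:
vaddr = 105 = 0b01101001
Split: l1_idx=1, l2_idx=2, offset=9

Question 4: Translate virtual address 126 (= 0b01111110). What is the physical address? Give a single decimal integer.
Answer: 1038

Derivation:
vaddr = 126 = 0b01111110
Split: l1_idx=1, l2_idx=3, offset=14
L1[1] = 0
L2[0][3] = 64
paddr = 64 * 16 + 14 = 1038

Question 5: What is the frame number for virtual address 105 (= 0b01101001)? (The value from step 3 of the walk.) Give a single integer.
vaddr = 105: l1_idx=1, l2_idx=2
L1[1] = 0; L2[0][2] = 42

Answer: 42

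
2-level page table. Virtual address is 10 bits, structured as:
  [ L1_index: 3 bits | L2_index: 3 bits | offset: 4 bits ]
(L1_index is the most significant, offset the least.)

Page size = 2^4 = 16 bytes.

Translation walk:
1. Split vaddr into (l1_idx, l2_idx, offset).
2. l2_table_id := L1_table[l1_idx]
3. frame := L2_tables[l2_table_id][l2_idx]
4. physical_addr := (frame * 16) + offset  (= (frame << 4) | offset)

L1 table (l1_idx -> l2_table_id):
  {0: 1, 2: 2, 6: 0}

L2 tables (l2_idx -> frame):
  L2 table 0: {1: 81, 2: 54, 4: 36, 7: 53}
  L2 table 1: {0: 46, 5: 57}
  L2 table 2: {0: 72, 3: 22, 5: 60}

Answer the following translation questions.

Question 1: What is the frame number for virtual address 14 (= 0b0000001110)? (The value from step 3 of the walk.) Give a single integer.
Answer: 46

Derivation:
vaddr = 14: l1_idx=0, l2_idx=0
L1[0] = 1; L2[1][0] = 46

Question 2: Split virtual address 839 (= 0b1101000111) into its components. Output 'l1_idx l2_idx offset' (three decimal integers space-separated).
Answer: 6 4 7

Derivation:
vaddr = 839 = 0b1101000111
  top 3 bits -> l1_idx = 6
  next 3 bits -> l2_idx = 4
  bottom 4 bits -> offset = 7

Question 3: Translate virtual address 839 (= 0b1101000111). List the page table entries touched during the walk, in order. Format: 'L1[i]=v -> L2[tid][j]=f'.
Answer: L1[6]=0 -> L2[0][4]=36

Derivation:
vaddr = 839 = 0b1101000111
Split: l1_idx=6, l2_idx=4, offset=7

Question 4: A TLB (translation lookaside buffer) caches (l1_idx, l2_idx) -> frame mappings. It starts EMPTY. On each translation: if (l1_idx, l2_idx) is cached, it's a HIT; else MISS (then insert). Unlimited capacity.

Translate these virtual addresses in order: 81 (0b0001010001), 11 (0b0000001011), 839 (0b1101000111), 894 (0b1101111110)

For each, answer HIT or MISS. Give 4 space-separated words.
vaddr=81: (0,5) not in TLB -> MISS, insert
vaddr=11: (0,0) not in TLB -> MISS, insert
vaddr=839: (6,4) not in TLB -> MISS, insert
vaddr=894: (6,7) not in TLB -> MISS, insert

Answer: MISS MISS MISS MISS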